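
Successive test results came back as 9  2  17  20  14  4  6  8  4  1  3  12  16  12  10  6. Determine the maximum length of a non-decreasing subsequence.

Track the smallest tail for each achievable length (allowing ties):
9 → extends → [9]
2 → replaces 9 → [2]
17 → extends → [2, 17]
20 → extends → [2, 17, 20]
14 → replaces 17 → [2, 14, 20]
4 → replaces 14 → [2, 4, 20]
6 → replaces 20 → [2, 4, 6]
8 → extends → [2, 4, 6, 8]
4 → replaces 6 → [2, 4, 4, 8]
1 → replaces 2 → [1, 4, 4, 8]
3 → replaces 4 → [1, 3, 4, 8]
12 → extends → [1, 3, 4, 8, 12]
16 → extends → [1, 3, 4, 8, 12, 16]
12 → replaces 16 → [1, 3, 4, 8, 12, 12]
10 → replaces 12 → [1, 3, 4, 8, 10, 12]
6 → replaces 8 → [1, 3, 4, 6, 10, 12]
Six tails, so the longest non-decreasing subsequence has length 6 (e.g. 2, 4, 6, 8, 12, 16).

6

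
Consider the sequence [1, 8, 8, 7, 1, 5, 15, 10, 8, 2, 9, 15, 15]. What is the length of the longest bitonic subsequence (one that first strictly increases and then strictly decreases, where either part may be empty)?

inc[i] = longest strictly increasing subsequence ending at i; dec[i] = longest strictly decreasing subsequence starting at i:
i:      1  2  3  4  5  6  7  8  9 10 11 12 13
a[i]:   1  8  8  7  1  5 15 10  8  2  9 15 15
inc:    1  2  2  2  1  2  3  3  3  2  4  5  5
dec:    1  4  4  3  1  2  4  3  2  1  1  1  1
Best peak at i=7 (value 15): inc=3, dec=4, length 3+4−1 = 6.

6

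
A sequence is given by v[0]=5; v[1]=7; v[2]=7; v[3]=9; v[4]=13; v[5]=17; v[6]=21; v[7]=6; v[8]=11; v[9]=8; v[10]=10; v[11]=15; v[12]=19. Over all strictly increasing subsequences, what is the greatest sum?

Let S[i] be the best sum of a strictly increasing subsequence ending at i:
i:      0  1  2  3  4  5  6  7  8  9 10 11 12
v[i]:   5  7  7  9 13 17 21  6 11  8 10 15 19
S:      5 12 12 21 34 51 72 11 32 20 31 49 70
Maximum is 72 (e.g. 5 + 7 + 9 + 13 + 17 + 21).

72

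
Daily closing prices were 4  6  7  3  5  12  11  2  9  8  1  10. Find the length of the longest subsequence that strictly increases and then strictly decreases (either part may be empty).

8

inc[i] = longest strictly increasing subsequence ending at i; dec[i] = longest strictly decreasing subsequence starting at i:
i:      1  2  3  4  5  6  7  8  9 10 11 12
a[i]:   4  6  7  3  5 12 11  2  9  8  1 10
inc:    1  2  3  1  2  4  4  1  4  4  1  5
dec:    4  4  4  3  3  5  4  2  3  2  1  1
Best peak at i=6 (value 12): inc=4, dec=5, length 4+5−1 = 8.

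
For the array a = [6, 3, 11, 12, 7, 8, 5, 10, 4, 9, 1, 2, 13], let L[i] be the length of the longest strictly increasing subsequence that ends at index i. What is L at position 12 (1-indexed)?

2

dp[i] = 1 + max{dp[j] : j<i, a[j]<a[i]} (or 1 if no such j):
i:      1  2  3  4  5  6  7  8  9 10 11 12 13
a[i]:   6  3 11 12  7  8  5 10  4  9  1  2 13
dp:     1  1  2  3  2  3  2  4  2  4  1  2  5
At index 12 the value is 2.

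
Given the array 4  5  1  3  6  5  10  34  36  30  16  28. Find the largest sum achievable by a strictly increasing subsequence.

Let S[i] be the best sum of a strictly increasing subsequence ending at i:
i:      1  2  3  4  5  6  7  8  9 10 11 12
a[i]:   4  5  1  3  6  5 10 34 36 30 16 28
S:      4  9  1  4 15  9 25 59 95 55 41 69
Maximum is 95 (e.g. 4 + 5 + 6 + 10 + 34 + 36).

95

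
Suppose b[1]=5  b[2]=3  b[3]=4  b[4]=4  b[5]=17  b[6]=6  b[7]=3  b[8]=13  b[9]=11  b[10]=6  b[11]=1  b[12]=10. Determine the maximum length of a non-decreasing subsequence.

6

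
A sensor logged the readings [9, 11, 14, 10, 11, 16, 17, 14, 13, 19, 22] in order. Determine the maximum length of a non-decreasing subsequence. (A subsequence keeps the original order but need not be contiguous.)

7

Let dp[i] be the length of the longest such subsequence ending at index i:
i:      1  2  3  4  5  6  7  8  9 10 11
a[i]:   9 11 14 10 11 16 17 14 13 19 22
dp:     1  2  3  2  3  4  5  4  4  6  7
Maximum dp value is 7.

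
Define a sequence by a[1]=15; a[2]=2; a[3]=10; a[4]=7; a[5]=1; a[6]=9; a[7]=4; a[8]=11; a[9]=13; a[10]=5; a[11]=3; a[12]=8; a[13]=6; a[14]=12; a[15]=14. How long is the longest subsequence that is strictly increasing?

6

Let dp[i] be the length of the longest such subsequence ending at index i:
i:      1  2  3  4  5  6  7  8  9 10 11 12 13 14 15
a[i]:  15  2 10  7  1  9  4 11 13  5  3  8  6 12 14
dp:     1  1  2  2  1  3  2  4  5  3  2  4  4  5  6
Maximum dp value is 6.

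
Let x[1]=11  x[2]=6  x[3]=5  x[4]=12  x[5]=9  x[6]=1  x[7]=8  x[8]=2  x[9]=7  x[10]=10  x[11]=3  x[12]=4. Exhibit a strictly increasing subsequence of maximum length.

Patience tails give the LIS length; then backtrack through the dp parents:
11 → extends → [11]
6 → replaces 11 → [6]
5 → replaces 6 → [5]
12 → extends → [5, 12]
9 → replaces 12 → [5, 9]
1 → replaces 5 → [1, 9]
8 → replaces 9 → [1, 8]
2 → replaces 8 → [1, 2]
7 → extends → [1, 2, 7]
10 → extends → [1, 2, 7, 10]
3 → replaces 7 → [1, 2, 3, 10]
4 → replaces 10 → [1, 2, 3, 4]
Length 4; one witness is 1, 2, 7, 10.

1, 2, 7, 10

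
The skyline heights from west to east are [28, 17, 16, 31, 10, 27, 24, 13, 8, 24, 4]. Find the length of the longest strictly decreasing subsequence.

Negate each value so 'decreasing' becomes 'increasing', then run patience tails on the negated sequence:
-28 → extends → [-28]
-17 → extends → [-28, -17]
-16 → extends → [-28, -17, -16]
-31 → replaces -28 → [-31, -17, -16]
-10 → extends → [-31, -17, -16, -10]
-27 → replaces -17 → [-31, -27, -16, -10]
-24 → replaces -16 → [-31, -27, -24, -10]
-13 → replaces -10 → [-31, -27, -24, -13]
-8 → extends → [-31, -27, -24, -13, -8]
-24 → already a tail → [-31, -27, -24, -13, -8]
-4 → extends → [-31, -27, -24, -13, -8, -4]
Six tails, so the longest strictly decreasing subsequence of the original has length 6.

6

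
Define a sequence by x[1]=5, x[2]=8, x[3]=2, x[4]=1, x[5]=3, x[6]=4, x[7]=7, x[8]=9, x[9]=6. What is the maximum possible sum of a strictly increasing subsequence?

Let S[i] be the best sum of a strictly increasing subsequence ending at i:
i:      1  2  3  4  5  6  7  8  9
x[i]:   5  8  2  1  3  4  7  9  6
S:      5 13  2  1  5  9 16 25 15
Maximum is 25 (e.g. 2 + 3 + 4 + 7 + 9).

25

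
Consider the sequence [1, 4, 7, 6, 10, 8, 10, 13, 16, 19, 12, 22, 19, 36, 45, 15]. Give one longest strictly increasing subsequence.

Patience tails give the LIS length; then backtrack through the dp parents:
1 → extends → [1]
4 → extends → [1, 4]
7 → extends → [1, 4, 7]
6 → replaces 7 → [1, 4, 6]
10 → extends → [1, 4, 6, 10]
8 → replaces 10 → [1, 4, 6, 8]
10 → extends → [1, 4, 6, 8, 10]
13 → extends → [1, 4, 6, 8, 10, 13]
16 → extends → [1, 4, 6, 8, 10, 13, 16]
19 → extends → [1, 4, 6, 8, 10, 13, 16, 19]
12 → replaces 13 → [1, 4, 6, 8, 10, 12, 16, 19]
22 → extends → [1, 4, 6, 8, 10, 12, 16, 19, 22]
19 → already a tail → [1, 4, 6, 8, 10, 12, 16, 19, 22]
36 → extends → [1, 4, 6, 8, 10, 12, 16, 19, 22, 36]
45 → extends → [1, 4, 6, 8, 10, 12, 16, 19, 22, 36, 45]
15 → replaces 16 → [1, 4, 6, 8, 10, 12, 15, 19, 22, 36, 45]
Length 11; one witness is 1, 4, 7, 8, 10, 13, 16, 19, 22, 36, 45.

1, 4, 7, 8, 10, 13, 16, 19, 22, 36, 45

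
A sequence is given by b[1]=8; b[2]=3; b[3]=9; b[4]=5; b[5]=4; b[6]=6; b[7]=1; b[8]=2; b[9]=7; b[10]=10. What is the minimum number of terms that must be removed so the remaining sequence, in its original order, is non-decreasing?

5

Fewest deletions = n − (longest non-decreasing subsequence).
Patience tails:
8 → extends → [8]
3 → replaces 8 → [3]
9 → extends → [3, 9]
5 → replaces 9 → [3, 5]
4 → replaces 5 → [3, 4]
6 → extends → [3, 4, 6]
1 → replaces 3 → [1, 4, 6]
2 → replaces 4 → [1, 2, 6]
7 → extends → [1, 2, 6, 7]
10 → extends → [1, 2, 6, 7, 10]
Longest non-decreasing subsequence has length 5, so deletions = 10 − 5 = 5.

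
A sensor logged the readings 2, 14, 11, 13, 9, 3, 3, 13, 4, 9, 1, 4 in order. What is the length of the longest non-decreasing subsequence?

5

Track the smallest tail for each achievable length (allowing ties):
2 → extends → [2]
14 → extends → [2, 14]
11 → replaces 14 → [2, 11]
13 → extends → [2, 11, 13]
9 → replaces 11 → [2, 9, 13]
3 → replaces 9 → [2, 3, 13]
3 → replaces 13 → [2, 3, 3]
13 → extends → [2, 3, 3, 13]
4 → replaces 13 → [2, 3, 3, 4]
9 → extends → [2, 3, 3, 4, 9]
1 → replaces 2 → [1, 3, 3, 4, 9]
4 → replaces 9 → [1, 3, 3, 4, 4]
Five tails, so the longest non-decreasing subsequence has length 5 (e.g. 2, 3, 3, 4, 9).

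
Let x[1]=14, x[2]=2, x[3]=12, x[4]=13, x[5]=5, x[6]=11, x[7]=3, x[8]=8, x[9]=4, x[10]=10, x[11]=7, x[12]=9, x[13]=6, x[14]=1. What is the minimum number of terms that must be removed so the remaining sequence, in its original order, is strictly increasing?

9

Fewest deletions = n − (longest strictly increasing subsequence).
i:      1  2  3  4  5  6  7  8  9 10 11 12 13 14
x[i]:  14  2 12 13  5 11  3  8  4 10  7  9  6  1
dp:     1  1  2  3  2  3  2  3  3  4  4  5  4  1
max dp = 5, so deletions = 14 − 5 = 9.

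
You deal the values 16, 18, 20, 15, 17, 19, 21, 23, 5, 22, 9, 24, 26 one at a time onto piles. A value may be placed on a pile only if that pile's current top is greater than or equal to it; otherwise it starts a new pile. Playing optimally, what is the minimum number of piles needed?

The minimum number of non-increasing subsequences covering a sequence equals the length of its longest strictly increasing subsequence.
LIS length is 7 (e.g. 16, 18, 20, 21, 23, 24, 26), so 7 piles are needed.

7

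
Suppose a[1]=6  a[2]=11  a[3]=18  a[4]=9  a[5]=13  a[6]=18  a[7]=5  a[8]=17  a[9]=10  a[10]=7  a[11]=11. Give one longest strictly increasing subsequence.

6, 11, 13, 18

Patience tails give the LIS length; then backtrack through the dp parents:
6 → extends → [6]
11 → extends → [6, 11]
18 → extends → [6, 11, 18]
9 → replaces 11 → [6, 9, 18]
13 → replaces 18 → [6, 9, 13]
18 → extends → [6, 9, 13, 18]
5 → replaces 6 → [5, 9, 13, 18]
17 → replaces 18 → [5, 9, 13, 17]
10 → replaces 13 → [5, 9, 10, 17]
7 → replaces 9 → [5, 7, 10, 17]
11 → replaces 17 → [5, 7, 10, 11]
Length 4; one witness is 6, 11, 13, 18.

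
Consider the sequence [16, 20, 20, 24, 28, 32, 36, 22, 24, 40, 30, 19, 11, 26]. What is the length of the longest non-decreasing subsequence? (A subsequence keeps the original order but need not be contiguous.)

8

Track the smallest tail for each achievable length (allowing ties):
16 → extends → [16]
20 → extends → [16, 20]
20 → extends → [16, 20, 20]
24 → extends → [16, 20, 20, 24]
28 → extends → [16, 20, 20, 24, 28]
32 → extends → [16, 20, 20, 24, 28, 32]
36 → extends → [16, 20, 20, 24, 28, 32, 36]
22 → replaces 24 → [16, 20, 20, 22, 28, 32, 36]
24 → replaces 28 → [16, 20, 20, 22, 24, 32, 36]
40 → extends → [16, 20, 20, 22, 24, 32, 36, 40]
30 → replaces 32 → [16, 20, 20, 22, 24, 30, 36, 40]
19 → replaces 20 → [16, 19, 20, 22, 24, 30, 36, 40]
11 → replaces 16 → [11, 19, 20, 22, 24, 30, 36, 40]
26 → replaces 30 → [11, 19, 20, 22, 24, 26, 36, 40]
Eight tails, so the longest non-decreasing subsequence has length 8 (e.g. 16, 20, 20, 24, 28, 32, 36, 40).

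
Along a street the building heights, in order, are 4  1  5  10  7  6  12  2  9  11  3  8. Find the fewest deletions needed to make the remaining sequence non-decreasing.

Fewest deletions = n − (longest non-decreasing subsequence).
Patience tails:
4 → extends → [4]
1 → replaces 4 → [1]
5 → extends → [1, 5]
10 → extends → [1, 5, 10]
7 → replaces 10 → [1, 5, 7]
6 → replaces 7 → [1, 5, 6]
12 → extends → [1, 5, 6, 12]
2 → replaces 5 → [1, 2, 6, 12]
9 → replaces 12 → [1, 2, 6, 9]
11 → extends → [1, 2, 6, 9, 11]
3 → replaces 6 → [1, 2, 3, 9, 11]
8 → replaces 9 → [1, 2, 3, 8, 11]
Longest non-decreasing subsequence has length 5, so deletions = 12 − 5 = 7.

7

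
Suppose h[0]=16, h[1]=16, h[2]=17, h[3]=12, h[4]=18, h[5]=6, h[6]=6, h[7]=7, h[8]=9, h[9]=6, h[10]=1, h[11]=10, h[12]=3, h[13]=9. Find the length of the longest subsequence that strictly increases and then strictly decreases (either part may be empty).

inc[i] = longest strictly increasing subsequence ending at i; dec[i] = longest strictly decreasing subsequence starting at i:
i:      0  1  2  3  4  5  6  7  8  9 10 11 12 13
h[i]:  16 16 17 12 18  6  6  7  9  6  1 10  3  9
inc:    1  1  2  1  3  1  1  2  3  1  1  4  2  3
dec:    5  5  5  4  4  2  2  3  3  2  1  2  1  1
Best peak at i=2 (value 17): inc=2, dec=5, length 2+5−1 = 6.

6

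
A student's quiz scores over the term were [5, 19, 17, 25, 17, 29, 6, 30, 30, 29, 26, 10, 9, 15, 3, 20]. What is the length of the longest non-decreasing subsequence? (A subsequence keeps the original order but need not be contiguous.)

Let dp[i] be the length of the longest such subsequence ending at index i:
i:      1  2  3  4  5  6  7  8  9 10 11 12 13 14 15 16
a[i]:   5 19 17 25 17 29  6 30 30 29 26 10  9 15  3 20
dp:     1  2  2  3  3  4  2  5  6  5  4  3  3  4  1  5
Maximum dp value is 6.

6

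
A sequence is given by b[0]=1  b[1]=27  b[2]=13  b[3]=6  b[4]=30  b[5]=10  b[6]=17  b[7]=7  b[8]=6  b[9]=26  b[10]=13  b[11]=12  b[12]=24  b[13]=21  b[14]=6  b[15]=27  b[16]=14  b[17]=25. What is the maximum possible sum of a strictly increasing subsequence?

Let S[i] be the best sum of a strictly increasing subsequence ending at i:
i:      0  1  2  3  4  5  6  7  8  9 10 11 12 13 14 15 16 17
b[i]:   1 27 13  6 30 10 17  7  6 26 13 12 24 21  6 27 14 25
S:      1 28 14  7 58 17 34 14  7 60 30 29 58 55  7 87 44 83
Maximum is 87 (e.g. 1 + 6 + 10 + 17 + 26 + 27).

87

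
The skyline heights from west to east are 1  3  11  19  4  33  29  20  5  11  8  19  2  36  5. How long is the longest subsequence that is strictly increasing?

7

Track the smallest tail for each achievable length (strict):
1 → extends → [1]
3 → extends → [1, 3]
11 → extends → [1, 3, 11]
19 → extends → [1, 3, 11, 19]
4 → replaces 11 → [1, 3, 4, 19]
33 → extends → [1, 3, 4, 19, 33]
29 → replaces 33 → [1, 3, 4, 19, 29]
20 → replaces 29 → [1, 3, 4, 19, 20]
5 → replaces 19 → [1, 3, 4, 5, 20]
11 → replaces 20 → [1, 3, 4, 5, 11]
8 → replaces 11 → [1, 3, 4, 5, 8]
19 → extends → [1, 3, 4, 5, 8, 19]
2 → replaces 3 → [1, 2, 4, 5, 8, 19]
36 → extends → [1, 2, 4, 5, 8, 19, 36]
5 → already a tail → [1, 2, 4, 5, 8, 19, 36]
Seven tails, so the longest strictly increasing subsequence has length 7 (e.g. 1, 3, 4, 5, 11, 19, 36).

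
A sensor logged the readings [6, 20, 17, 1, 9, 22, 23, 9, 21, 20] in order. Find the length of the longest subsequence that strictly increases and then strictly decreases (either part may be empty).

inc[i] = longest strictly increasing subsequence ending at i; dec[i] = longest strictly decreasing subsequence starting at i:
i:      1  2  3  4  5  6  7  8  9 10
a[i]:   6 20 17  1  9 22 23  9 21 20
inc:    1  2  2  1  2  3  4  2  3  3
dec:    2  3  2  1  1  3  3  1  2  1
Best peak at i=7 (value 23): inc=4, dec=3, length 4+3−1 = 6.

6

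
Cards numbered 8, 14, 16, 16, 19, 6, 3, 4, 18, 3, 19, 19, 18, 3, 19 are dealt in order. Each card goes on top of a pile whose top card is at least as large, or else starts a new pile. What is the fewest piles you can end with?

The minimum number of non-increasing subsequences covering a sequence equals the length of its longest strictly increasing subsequence.
LIS length is 5 (e.g. 8, 14, 16, 18, 19), so 5 piles are needed.

5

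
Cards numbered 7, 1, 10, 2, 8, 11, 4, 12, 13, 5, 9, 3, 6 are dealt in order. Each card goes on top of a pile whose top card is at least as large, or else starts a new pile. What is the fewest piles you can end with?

6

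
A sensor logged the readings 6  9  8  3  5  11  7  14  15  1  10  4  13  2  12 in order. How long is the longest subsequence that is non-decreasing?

Let dp[i] be the length of the longest such subsequence ending at index i:
i:      1  2  3  4  5  6  7  8  9 10 11 12 13 14 15
a[i]:   6  9  8  3  5 11  7 14 15  1 10  4 13  2 12
dp:     1  2  2  1  2  3  3  4  5  1  4  2  5  2  5
Maximum dp value is 5.

5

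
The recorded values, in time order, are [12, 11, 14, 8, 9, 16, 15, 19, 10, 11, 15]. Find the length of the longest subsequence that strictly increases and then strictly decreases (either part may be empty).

5

inc[i] = longest strictly increasing subsequence ending at i; dec[i] = longest strictly decreasing subsequence starting at i:
i:      1  2  3  4  5  6  7  8  9 10 11
a[i]:  12 11 14  8  9 16 15 19 10 11 15
inc:    1  1  2  1  2  3  3  4  3  4  5
dec:    3  2  2  1  1  3  2  2  1  1  1
Best peak at i=6 (value 16): inc=3, dec=3, length 3+3−1 = 5.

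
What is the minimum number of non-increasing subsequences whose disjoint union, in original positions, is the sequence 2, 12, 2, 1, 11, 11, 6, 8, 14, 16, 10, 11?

Place each on the leftmost legal pile:
2 → new pile 1 (tops now [2])
12 → new pile 2 (tops now [2, 12])
2 → pile 1 (tops now [2, 12])
1 → pile 1 (tops now [1, 12])
11 → pile 2 (tops now [1, 11])
11 → pile 2 (tops now [1, 11])
6 → pile 2 (tops now [1, 6])
8 → new pile 3 (tops now [1, 6, 8])
14 → new pile 4 (tops now [1, 6, 8, 14])
16 → new pile 5 (tops now [1, 6, 8, 14, 16])
10 → pile 4 (tops now [1, 6, 8, 10, 16])
11 → pile 5 (tops now [1, 6, 8, 10, 11])
Five piles.

5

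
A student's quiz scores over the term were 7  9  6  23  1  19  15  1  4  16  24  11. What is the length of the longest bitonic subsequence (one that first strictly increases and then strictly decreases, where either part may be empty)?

inc[i] = longest strictly increasing subsequence ending at i; dec[i] = longest strictly decreasing subsequence starting at i:
i:      1  2  3  4  5  6  7  8  9 10 11 12
a[i]:   7  9  6 23  1 19 15  1  4 16 24 11
inc:    1  2  1  3  1  3  3  1  2  4  5  3
dec:    3  3  2  4  1  3  2  1  1  2  2  1
Best peak at i=4 (value 23): inc=3, dec=4, length 3+4−1 = 6.

6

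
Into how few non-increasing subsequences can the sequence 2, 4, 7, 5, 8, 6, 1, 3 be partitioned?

4

Place each on the leftmost legal pile:
2 → new pile 1 (tops now [2])
4 → new pile 2 (tops now [2, 4])
7 → new pile 3 (tops now [2, 4, 7])
5 → pile 3 (tops now [2, 4, 5])
8 → new pile 4 (tops now [2, 4, 5, 8])
6 → pile 4 (tops now [2, 4, 5, 6])
1 → pile 1 (tops now [1, 4, 5, 6])
3 → pile 2 (tops now [1, 3, 5, 6])
Four piles.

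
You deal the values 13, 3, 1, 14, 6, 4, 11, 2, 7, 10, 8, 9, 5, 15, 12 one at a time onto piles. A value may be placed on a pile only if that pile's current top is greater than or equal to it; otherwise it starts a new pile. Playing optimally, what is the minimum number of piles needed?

Place each on the leftmost legal pile:
13 → new pile 1 (tops now [13])
3 → pile 1 (tops now [3])
1 → pile 1 (tops now [1])
14 → new pile 2 (tops now [1, 14])
6 → pile 2 (tops now [1, 6])
4 → pile 2 (tops now [1, 4])
11 → new pile 3 (tops now [1, 4, 11])
2 → pile 2 (tops now [1, 2, 11])
7 → pile 3 (tops now [1, 2, 7])
10 → new pile 4 (tops now [1, 2, 7, 10])
8 → pile 4 (tops now [1, 2, 7, 8])
9 → new pile 5 (tops now [1, 2, 7, 8, 9])
5 → pile 3 (tops now [1, 2, 5, 8, 9])
15 → new pile 6 (tops now [1, 2, 5, 8, 9, 15])
12 → pile 6 (tops now [1, 2, 5, 8, 9, 12])
Six piles.

6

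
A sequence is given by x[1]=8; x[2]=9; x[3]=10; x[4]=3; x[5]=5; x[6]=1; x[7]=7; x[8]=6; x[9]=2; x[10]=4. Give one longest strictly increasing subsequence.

8, 9, 10

Patience tails give the LIS length; then backtrack through the dp parents:
8 → extends → [8]
9 → extends → [8, 9]
10 → extends → [8, 9, 10]
3 → replaces 8 → [3, 9, 10]
5 → replaces 9 → [3, 5, 10]
1 → replaces 3 → [1, 5, 10]
7 → replaces 10 → [1, 5, 7]
6 → replaces 7 → [1, 5, 6]
2 → replaces 5 → [1, 2, 6]
4 → replaces 6 → [1, 2, 4]
Length 3; one witness is 8, 9, 10.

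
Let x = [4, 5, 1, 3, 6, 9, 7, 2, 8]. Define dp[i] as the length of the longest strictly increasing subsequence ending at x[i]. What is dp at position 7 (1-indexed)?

4

dp[i] = 1 + max{dp[j] : j<i, x[j]<x[i]} (or 1 if no such j):
i:     1 2 3 4 5 6 7 8 9
x[i]:  4 5 1 3 6 9 7 2 8
dp:    1 2 1 2 3 4 4 2 5
At index 7 the value is 4.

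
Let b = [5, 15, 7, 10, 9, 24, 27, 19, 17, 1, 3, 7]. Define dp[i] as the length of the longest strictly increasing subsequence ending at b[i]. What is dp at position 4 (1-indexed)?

dp[i] = 1 + max{dp[j] : j<i, b[j]<b[i]} (or 1 if no such j):
i:      1  2  3  4  5  6  7  8  9 10 11 12
b[i]:   5 15  7 10  9 24 27 19 17  1  3  7
dp:     1  2  2  3  3  4  5  4  4  1  2  3
At index 4 the value is 3.

3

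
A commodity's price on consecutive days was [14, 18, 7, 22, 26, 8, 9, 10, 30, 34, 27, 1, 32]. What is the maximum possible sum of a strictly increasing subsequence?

Let S[i] be the best sum of a strictly increasing subsequence ending at i:
i:       1   2   3   4   5   6   7   8   9  10  11  12  13
a[i]:   14  18   7  22  26   8   9  10  30  34  27   1  32
S:      14  32   7  54  80  15  24  34 110 144 107   1 142
Maximum is 144 (e.g. 14 + 18 + 22 + 26 + 30 + 34).

144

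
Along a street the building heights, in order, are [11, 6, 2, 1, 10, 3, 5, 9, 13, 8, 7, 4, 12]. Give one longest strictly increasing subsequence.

2, 3, 5, 9, 13

Patience tails give the LIS length; then backtrack through the dp parents:
11 → extends → [11]
6 → replaces 11 → [6]
2 → replaces 6 → [2]
1 → replaces 2 → [1]
10 → extends → [1, 10]
3 → replaces 10 → [1, 3]
5 → extends → [1, 3, 5]
9 → extends → [1, 3, 5, 9]
13 → extends → [1, 3, 5, 9, 13]
8 → replaces 9 → [1, 3, 5, 8, 13]
7 → replaces 8 → [1, 3, 5, 7, 13]
4 → replaces 5 → [1, 3, 4, 7, 13]
12 → replaces 13 → [1, 3, 4, 7, 12]
Length 5; one witness is 2, 3, 5, 9, 13.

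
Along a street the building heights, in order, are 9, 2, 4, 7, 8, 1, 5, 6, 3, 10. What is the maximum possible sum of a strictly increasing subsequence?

Let S[i] be the best sum of a strictly increasing subsequence ending at i:
i:      1  2  3  4  5  6  7  8  9 10
a[i]:   9  2  4  7  8  1  5  6  3 10
S:      9  2  6 13 21  1 11 17  5 31
Maximum is 31 (e.g. 2 + 4 + 7 + 8 + 10).

31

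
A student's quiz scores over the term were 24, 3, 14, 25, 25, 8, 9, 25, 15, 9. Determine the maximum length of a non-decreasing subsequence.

5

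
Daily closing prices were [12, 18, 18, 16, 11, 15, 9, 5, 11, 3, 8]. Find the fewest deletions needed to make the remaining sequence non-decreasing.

Fewest deletions = n − (longest non-decreasing subsequence).
i:      1  2  3  4  5  6  7  8  9 10 11
a[i]:  12 18 18 16 11 15  9  5 11  3  8
dp:     1  2  3  2  1  2  1  1  2  1  2
max dp = 3, so deletions = 11 − 3 = 8.

8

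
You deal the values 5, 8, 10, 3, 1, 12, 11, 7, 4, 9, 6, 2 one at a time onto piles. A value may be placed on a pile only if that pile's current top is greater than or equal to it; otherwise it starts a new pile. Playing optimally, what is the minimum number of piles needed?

Place each on the leftmost legal pile:
5 → new pile 1 (tops now [5])
8 → new pile 2 (tops now [5, 8])
10 → new pile 3 (tops now [5, 8, 10])
3 → pile 1 (tops now [3, 8, 10])
1 → pile 1 (tops now [1, 8, 10])
12 → new pile 4 (tops now [1, 8, 10, 12])
11 → pile 4 (tops now [1, 8, 10, 11])
7 → pile 2 (tops now [1, 7, 10, 11])
4 → pile 2 (tops now [1, 4, 10, 11])
9 → pile 3 (tops now [1, 4, 9, 11])
6 → pile 3 (tops now [1, 4, 6, 11])
2 → pile 2 (tops now [1, 2, 6, 11])
Four piles.

4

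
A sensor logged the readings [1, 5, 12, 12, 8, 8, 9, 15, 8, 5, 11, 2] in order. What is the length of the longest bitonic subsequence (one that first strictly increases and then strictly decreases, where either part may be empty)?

8

inc[i] = longest strictly increasing subsequence ending at i; dec[i] = longest strictly decreasing subsequence starting at i:
i:      1  2  3  4  5  6  7  8  9 10 11 12
a[i]:   1  5 12 12  8  8  9 15  8  5 11  2
inc:    1  2  3  3  3  3  4  5  3  2  5  2
dec:    1  2  5  5  3  3  4  4  3  2  2  1
Best peak at i=8 (value 15): inc=5, dec=4, length 5+4−1 = 8.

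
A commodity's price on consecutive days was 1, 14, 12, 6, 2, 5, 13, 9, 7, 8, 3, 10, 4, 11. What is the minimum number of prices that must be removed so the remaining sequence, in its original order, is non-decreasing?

Fewest deletions = n − (longest non-decreasing subsequence).
Patience tails:
1 → extends → [1]
14 → extends → [1, 14]
12 → replaces 14 → [1, 12]
6 → replaces 12 → [1, 6]
2 → replaces 6 → [1, 2]
5 → extends → [1, 2, 5]
13 → extends → [1, 2, 5, 13]
9 → replaces 13 → [1, 2, 5, 9]
7 → replaces 9 → [1, 2, 5, 7]
8 → extends → [1, 2, 5, 7, 8]
3 → replaces 5 → [1, 2, 3, 7, 8]
10 → extends → [1, 2, 3, 7, 8, 10]
4 → replaces 7 → [1, 2, 3, 4, 8, 10]
11 → extends → [1, 2, 3, 4, 8, 10, 11]
Longest non-decreasing subsequence has length 7, so deletions = 14 − 7 = 7.

7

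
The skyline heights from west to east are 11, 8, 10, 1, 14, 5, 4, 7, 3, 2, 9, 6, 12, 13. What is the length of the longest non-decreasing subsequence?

6

Let dp[i] be the length of the longest such subsequence ending at index i:
i:      1  2  3  4  5  6  7  8  9 10 11 12 13 14
a[i]:  11  8 10  1 14  5  4  7  3  2  9  6 12 13
dp:     1  1  2  1  3  2  2  3  2  2  4  3  5  6
Maximum dp value is 6.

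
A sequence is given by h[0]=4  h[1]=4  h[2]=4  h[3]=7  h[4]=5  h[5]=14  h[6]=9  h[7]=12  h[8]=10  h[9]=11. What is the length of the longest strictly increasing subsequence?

5

Let dp[i] be the length of the longest such subsequence ending at index i:
i:      0  1  2  3  4  5  6  7  8  9
h[i]:   4  4  4  7  5 14  9 12 10 11
dp:     1  1  1  2  2  3  3  4  4  5
Maximum dp value is 5.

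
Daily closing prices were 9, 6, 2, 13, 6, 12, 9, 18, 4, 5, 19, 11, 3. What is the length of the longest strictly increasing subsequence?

5

Let dp[i] be the length of the longest such subsequence ending at index i:
i:      1  2  3  4  5  6  7  8  9 10 11 12 13
a[i]:   9  6  2 13  6 12  9 18  4  5 19 11  3
dp:     1  1  1  2  2  3  3  4  2  3  5  4  2
Maximum dp value is 5.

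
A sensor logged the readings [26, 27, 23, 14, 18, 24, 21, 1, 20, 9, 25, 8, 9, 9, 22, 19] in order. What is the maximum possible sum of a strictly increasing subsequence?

81

Let S[i] be the best sum of a strictly increasing subsequence ending at i:
i:      1  2  3  4  5  6  7  8  9 10 11 12 13 14 15 16
a[i]:  26 27 23 14 18 24 21  1 20  9 25  8  9  9 22 19
S:     26 53 23 14 32 56 53  1 52 10 81  9 18 18 75 51
Maximum is 81 (e.g. 14 + 18 + 24 + 25).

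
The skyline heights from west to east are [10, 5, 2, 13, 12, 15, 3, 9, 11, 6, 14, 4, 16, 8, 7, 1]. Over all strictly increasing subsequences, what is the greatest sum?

55

Let S[i] be the best sum of a strictly increasing subsequence ending at i:
i:      1  2  3  4  5  6  7  8  9 10 11 12 13 14 15 16
a[i]:  10  5  2 13 12 15  3  9 11  6 14  4 16  8  7  1
S:     10  5  2 23 22 38  5 14 25 11 39  9 55 19 18  1
Maximum is 55 (e.g. 2 + 3 + 9 + 11 + 14 + 16).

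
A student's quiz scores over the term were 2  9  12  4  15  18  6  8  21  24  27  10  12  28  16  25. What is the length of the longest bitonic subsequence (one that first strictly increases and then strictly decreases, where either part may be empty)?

inc[i] = longest strictly increasing subsequence ending at i; dec[i] = longest strictly decreasing subsequence starting at i:
i:      1  2  3  4  5  6  7  8  9 10 11 12 13 14 15 16
a[i]:   2  9 12  4 15 18  6  8 21 24 27 10 12 28 16 25
inc:    1  2  3  2  4  5  3  4  6  7  8  5  6  9  7  8
dec:    1  2  2  1  2  2  1  1  2  2  2  1  1  2  1  1
Best peak at i=14 (value 28): inc=9, dec=2, length 9+2−1 = 10.

10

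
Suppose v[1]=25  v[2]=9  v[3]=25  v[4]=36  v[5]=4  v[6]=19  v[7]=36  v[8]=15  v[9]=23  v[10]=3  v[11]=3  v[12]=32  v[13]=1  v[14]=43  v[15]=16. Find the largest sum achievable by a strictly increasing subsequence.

126

Let S[i] be the best sum of a strictly increasing subsequence ending at i:
i:       1   2   3   4   5   6   7   8   9  10  11  12  13  14  15
v[i]:   25   9  25  36   4  19  36  15  23   3   3  32   1  43  16
S:      25   9  34  70   4  28  70  24  51   3   3  83   1 126  40
Maximum is 126 (e.g. 9 + 19 + 23 + 32 + 43).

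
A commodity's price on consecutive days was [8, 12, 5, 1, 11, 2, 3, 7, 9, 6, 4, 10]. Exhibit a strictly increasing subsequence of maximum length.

Patience tails give the LIS length; then backtrack through the dp parents:
8 → extends → [8]
12 → extends → [8, 12]
5 → replaces 8 → [5, 12]
1 → replaces 5 → [1, 12]
11 → replaces 12 → [1, 11]
2 → replaces 11 → [1, 2]
3 → extends → [1, 2, 3]
7 → extends → [1, 2, 3, 7]
9 → extends → [1, 2, 3, 7, 9]
6 → replaces 7 → [1, 2, 3, 6, 9]
4 → replaces 6 → [1, 2, 3, 4, 9]
10 → extends → [1, 2, 3, 4, 9, 10]
Length 6; one witness is 1, 2, 3, 7, 9, 10.

1, 2, 3, 7, 9, 10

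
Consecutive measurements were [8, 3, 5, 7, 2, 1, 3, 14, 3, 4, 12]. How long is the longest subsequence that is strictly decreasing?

4

Negate each value so 'decreasing' becomes 'increasing', then run patience tails on the negated sequence:
-8 → extends → [-8]
-3 → extends → [-8, -3]
-5 → replaces -3 → [-8, -5]
-7 → replaces -5 → [-8, -7]
-2 → extends → [-8, -7, -2]
-1 → extends → [-8, -7, -2, -1]
-3 → replaces -2 → [-8, -7, -3, -1]
-14 → replaces -8 → [-14, -7, -3, -1]
-3 → already a tail → [-14, -7, -3, -1]
-4 → replaces -3 → [-14, -7, -4, -1]
-12 → replaces -7 → [-14, -12, -4, -1]
Four tails, so the longest strictly decreasing subsequence of the original has length 4.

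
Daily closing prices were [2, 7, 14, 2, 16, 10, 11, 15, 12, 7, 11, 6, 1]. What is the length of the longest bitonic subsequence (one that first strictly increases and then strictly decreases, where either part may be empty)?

9

inc[i] = longest strictly increasing subsequence ending at i; dec[i] = longest strictly decreasing subsequence starting at i:
i:      1  2  3  4  5  6  7  8  9 10 11 12 13
a[i]:   2  7 14  2 16 10 11 15 12  7 11  6  1
inc:    1  2  3  1  4  3  4  5  5  2  4  2  1
dec:    2  3  5  2  6  4  4  5  4  3  3  2  1
Best peak at i=5 (value 16): inc=4, dec=6, length 4+6−1 = 9.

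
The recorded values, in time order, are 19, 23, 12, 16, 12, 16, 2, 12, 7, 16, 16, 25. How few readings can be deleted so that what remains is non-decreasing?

Fewest deletions = n − (longest non-decreasing subsequence).
Patience tails:
19 → extends → [19]
23 → extends → [19, 23]
12 → replaces 19 → [12, 23]
16 → replaces 23 → [12, 16]
12 → replaces 16 → [12, 12]
16 → extends → [12, 12, 16]
2 → replaces 12 → [2, 12, 16]
12 → replaces 16 → [2, 12, 12]
7 → replaces 12 → [2, 7, 12]
16 → extends → [2, 7, 12, 16]
16 → extends → [2, 7, 12, 16, 16]
25 → extends → [2, 7, 12, 16, 16, 25]
Longest non-decreasing subsequence has length 6, so deletions = 12 − 6 = 6.

6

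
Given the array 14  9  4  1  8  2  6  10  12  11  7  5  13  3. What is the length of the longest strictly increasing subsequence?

6

Track the smallest tail for each achievable length (strict):
14 → extends → [14]
9 → replaces 14 → [9]
4 → replaces 9 → [4]
1 → replaces 4 → [1]
8 → extends → [1, 8]
2 → replaces 8 → [1, 2]
6 → extends → [1, 2, 6]
10 → extends → [1, 2, 6, 10]
12 → extends → [1, 2, 6, 10, 12]
11 → replaces 12 → [1, 2, 6, 10, 11]
7 → replaces 10 → [1, 2, 6, 7, 11]
5 → replaces 6 → [1, 2, 5, 7, 11]
13 → extends → [1, 2, 5, 7, 11, 13]
3 → replaces 5 → [1, 2, 3, 7, 11, 13]
Six tails, so the longest strictly increasing subsequence has length 6 (e.g. 1, 2, 6, 10, 12, 13).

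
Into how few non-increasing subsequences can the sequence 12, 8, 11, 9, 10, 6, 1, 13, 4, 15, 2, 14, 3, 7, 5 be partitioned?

Place each on the leftmost legal pile:
12 → new pile 1 (tops now [12])
8 → pile 1 (tops now [8])
11 → new pile 2 (tops now [8, 11])
9 → pile 2 (tops now [8, 9])
10 → new pile 3 (tops now [8, 9, 10])
6 → pile 1 (tops now [6, 9, 10])
1 → pile 1 (tops now [1, 9, 10])
13 → new pile 4 (tops now [1, 9, 10, 13])
4 → pile 2 (tops now [1, 4, 10, 13])
15 → new pile 5 (tops now [1, 4, 10, 13, 15])
2 → pile 2 (tops now [1, 2, 10, 13, 15])
14 → pile 5 (tops now [1, 2, 10, 13, 14])
3 → pile 3 (tops now [1, 2, 3, 13, 14])
7 → pile 4 (tops now [1, 2, 3, 7, 14])
5 → pile 4 (tops now [1, 2, 3, 5, 14])
Five piles.

5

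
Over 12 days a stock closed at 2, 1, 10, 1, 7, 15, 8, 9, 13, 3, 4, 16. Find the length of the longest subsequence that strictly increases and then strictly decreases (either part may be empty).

6

inc[i] = longest strictly increasing subsequence ending at i; dec[i] = longest strictly decreasing subsequence starting at i:
i:      1  2  3  4  5  6  7  8  9 10 11 12
a[i]:   2  1 10  1  7 15  8  9 13  3  4 16
inc:    1  1  2  1  2  3  3  4  5  2  3  6
dec:    2  1  3  1  2  3  2  2  2  1  1  1
Best peak at i=9 (value 13): inc=5, dec=2, length 5+2−1 = 6.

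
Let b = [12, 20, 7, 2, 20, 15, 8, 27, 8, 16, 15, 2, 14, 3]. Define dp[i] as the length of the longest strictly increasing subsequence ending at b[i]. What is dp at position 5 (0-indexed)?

2

dp[i] = 1 + max{dp[j] : j<i, b[j]<b[i]} (or 1 if no such j):
i:      0  1  2  3  4  5  6  7  8  9 10 11 12 13
b[i]:  12 20  7  2 20 15  8 27  8 16 15  2 14  3
dp:     1  2  1  1  2  2  2  3  2  3  3  1  3  2
At index 5 the value is 2.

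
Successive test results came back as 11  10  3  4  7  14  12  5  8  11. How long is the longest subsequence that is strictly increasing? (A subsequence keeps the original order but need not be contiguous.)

5

Let dp[i] be the length of the longest such subsequence ending at index i:
i:      1  2  3  4  5  6  7  8  9 10
a[i]:  11 10  3  4  7 14 12  5  8 11
dp:     1  1  1  2  3  4  4  3  4  5
Maximum dp value is 5.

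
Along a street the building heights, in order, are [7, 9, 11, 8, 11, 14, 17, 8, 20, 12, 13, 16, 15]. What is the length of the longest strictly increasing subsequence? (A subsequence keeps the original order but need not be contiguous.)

6

Track the smallest tail for each achievable length (strict):
7 → extends → [7]
9 → extends → [7, 9]
11 → extends → [7, 9, 11]
8 → replaces 9 → [7, 8, 11]
11 → already a tail → [7, 8, 11]
14 → extends → [7, 8, 11, 14]
17 → extends → [7, 8, 11, 14, 17]
8 → already a tail → [7, 8, 11, 14, 17]
20 → extends → [7, 8, 11, 14, 17, 20]
12 → replaces 14 → [7, 8, 11, 12, 17, 20]
13 → replaces 17 → [7, 8, 11, 12, 13, 20]
16 → replaces 20 → [7, 8, 11, 12, 13, 16]
15 → replaces 16 → [7, 8, 11, 12, 13, 15]
Six tails, so the longest strictly increasing subsequence has length 6 (e.g. 7, 9, 11, 14, 17, 20).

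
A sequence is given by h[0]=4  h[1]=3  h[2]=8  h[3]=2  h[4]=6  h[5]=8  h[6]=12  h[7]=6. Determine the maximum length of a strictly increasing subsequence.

Let dp[i] be the length of the longest such subsequence ending at index i:
i:      0  1  2  3  4  5  6  7
h[i]:   4  3  8  2  6  8 12  6
dp:     1  1  2  1  2  3  4  2
Maximum dp value is 4.

4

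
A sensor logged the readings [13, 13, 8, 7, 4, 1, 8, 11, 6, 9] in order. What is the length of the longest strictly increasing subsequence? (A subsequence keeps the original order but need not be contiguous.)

Let dp[i] be the length of the longest such subsequence ending at index i:
i:      1  2  3  4  5  6  7  8  9 10
a[i]:  13 13  8  7  4  1  8 11  6  9
dp:     1  1  1  1  1  1  2  3  2  3
Maximum dp value is 3.

3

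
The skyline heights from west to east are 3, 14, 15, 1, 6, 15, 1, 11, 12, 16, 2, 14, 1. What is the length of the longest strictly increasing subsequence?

5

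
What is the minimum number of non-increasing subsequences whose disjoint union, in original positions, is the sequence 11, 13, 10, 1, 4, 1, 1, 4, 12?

The minimum number of non-increasing subsequences covering a sequence equals the length of its longest strictly increasing subsequence.
LIS length is 3 (e.g. 1, 4, 12), so 3 piles are needed.

3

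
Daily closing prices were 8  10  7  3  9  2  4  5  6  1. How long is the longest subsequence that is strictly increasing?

Track the smallest tail for each achievable length (strict):
8 → extends → [8]
10 → extends → [8, 10]
7 → replaces 8 → [7, 10]
3 → replaces 7 → [3, 10]
9 → replaces 10 → [3, 9]
2 → replaces 3 → [2, 9]
4 → replaces 9 → [2, 4]
5 → extends → [2, 4, 5]
6 → extends → [2, 4, 5, 6]
1 → replaces 2 → [1, 4, 5, 6]
Four tails, so the longest strictly increasing subsequence has length 4 (e.g. 3, 4, 5, 6).

4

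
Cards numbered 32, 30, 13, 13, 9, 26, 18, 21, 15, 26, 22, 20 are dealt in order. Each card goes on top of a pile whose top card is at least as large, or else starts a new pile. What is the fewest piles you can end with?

4

Place each on the leftmost legal pile:
32 → new pile 1 (tops now [32])
30 → pile 1 (tops now [30])
13 → pile 1 (tops now [13])
13 → pile 1 (tops now [13])
9 → pile 1 (tops now [9])
26 → new pile 2 (tops now [9, 26])
18 → pile 2 (tops now [9, 18])
21 → new pile 3 (tops now [9, 18, 21])
15 → pile 2 (tops now [9, 15, 21])
26 → new pile 4 (tops now [9, 15, 21, 26])
22 → pile 4 (tops now [9, 15, 21, 22])
20 → pile 3 (tops now [9, 15, 20, 22])
Four piles.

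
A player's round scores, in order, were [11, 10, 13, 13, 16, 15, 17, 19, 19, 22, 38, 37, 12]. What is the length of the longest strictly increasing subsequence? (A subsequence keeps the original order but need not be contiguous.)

Track the smallest tail for each achievable length (strict):
11 → extends → [11]
10 → replaces 11 → [10]
13 → extends → [10, 13]
13 → already a tail → [10, 13]
16 → extends → [10, 13, 16]
15 → replaces 16 → [10, 13, 15]
17 → extends → [10, 13, 15, 17]
19 → extends → [10, 13, 15, 17, 19]
19 → already a tail → [10, 13, 15, 17, 19]
22 → extends → [10, 13, 15, 17, 19, 22]
38 → extends → [10, 13, 15, 17, 19, 22, 38]
37 → replaces 38 → [10, 13, 15, 17, 19, 22, 37]
12 → replaces 13 → [10, 12, 15, 17, 19, 22, 37]
Seven tails, so the longest strictly increasing subsequence has length 7 (e.g. 11, 13, 16, 17, 19, 22, 38).

7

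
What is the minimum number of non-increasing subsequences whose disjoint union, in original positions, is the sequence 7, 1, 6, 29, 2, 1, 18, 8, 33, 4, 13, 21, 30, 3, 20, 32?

Place each on the leftmost legal pile:
7 → new pile 1 (tops now [7])
1 → pile 1 (tops now [1])
6 → new pile 2 (tops now [1, 6])
29 → new pile 3 (tops now [1, 6, 29])
2 → pile 2 (tops now [1, 2, 29])
1 → pile 1 (tops now [1, 2, 29])
18 → pile 3 (tops now [1, 2, 18])
8 → pile 3 (tops now [1, 2, 8])
33 → new pile 4 (tops now [1, 2, 8, 33])
4 → pile 3 (tops now [1, 2, 4, 33])
13 → pile 4 (tops now [1, 2, 4, 13])
21 → new pile 5 (tops now [1, 2, 4, 13, 21])
30 → new pile 6 (tops now [1, 2, 4, 13, 21, 30])
3 → pile 3 (tops now [1, 2, 3, 13, 21, 30])
20 → pile 5 (tops now [1, 2, 3, 13, 20, 30])
32 → new pile 7 (tops now [1, 2, 3, 13, 20, 30, 32])
Seven piles.

7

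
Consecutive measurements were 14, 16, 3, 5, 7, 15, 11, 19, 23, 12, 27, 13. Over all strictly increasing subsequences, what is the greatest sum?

99

Let S[i] be the best sum of a strictly increasing subsequence ending at i:
i:      1  2  3  4  5  6  7  8  9 10 11 12
a[i]:  14 16  3  5  7 15 11 19 23 12 27 13
S:     14 30  3  8 15 30 26 49 72 38 99 51
Maximum is 99 (e.g. 3 + 5 + 7 + 15 + 19 + 23 + 27).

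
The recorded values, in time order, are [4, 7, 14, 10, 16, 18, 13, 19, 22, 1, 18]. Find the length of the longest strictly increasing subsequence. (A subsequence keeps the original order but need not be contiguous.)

7

Track the smallest tail for each achievable length (strict):
4 → extends → [4]
7 → extends → [4, 7]
14 → extends → [4, 7, 14]
10 → replaces 14 → [4, 7, 10]
16 → extends → [4, 7, 10, 16]
18 → extends → [4, 7, 10, 16, 18]
13 → replaces 16 → [4, 7, 10, 13, 18]
19 → extends → [4, 7, 10, 13, 18, 19]
22 → extends → [4, 7, 10, 13, 18, 19, 22]
1 → replaces 4 → [1, 7, 10, 13, 18, 19, 22]
18 → already a tail → [1, 7, 10, 13, 18, 19, 22]
Seven tails, so the longest strictly increasing subsequence has length 7 (e.g. 4, 7, 14, 16, 18, 19, 22).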